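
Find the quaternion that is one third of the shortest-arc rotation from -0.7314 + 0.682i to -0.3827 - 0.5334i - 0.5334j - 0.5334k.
-0.4315 + 0.8272i + 0.2546j + 0.2546k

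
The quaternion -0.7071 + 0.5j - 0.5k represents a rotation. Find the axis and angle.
axis = (0, √2/2, -√2/2), θ = 3π/2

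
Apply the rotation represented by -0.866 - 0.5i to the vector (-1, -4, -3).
(-1, 0.598, -4.964)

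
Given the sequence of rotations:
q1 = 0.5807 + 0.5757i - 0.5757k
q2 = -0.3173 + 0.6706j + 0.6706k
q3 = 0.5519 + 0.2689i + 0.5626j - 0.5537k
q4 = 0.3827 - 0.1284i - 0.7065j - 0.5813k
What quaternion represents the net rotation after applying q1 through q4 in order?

q2 · q1 = 0.2018 - 0.5687i + 0.7755j + 0.186k
q3 · q2 · q1 = -0.069 + 0.2744i + 0.8064j + 0.5194k
q4 · q3 · q2 · q1 = 0.8805 + 0.2157i + 0.2645j + 0.3292k
0.8805 + 0.2157i + 0.2645j + 0.3292k


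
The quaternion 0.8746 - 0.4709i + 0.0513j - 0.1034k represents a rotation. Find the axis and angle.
axis = (-0.9712, 0.1058, -0.2133), θ = 58°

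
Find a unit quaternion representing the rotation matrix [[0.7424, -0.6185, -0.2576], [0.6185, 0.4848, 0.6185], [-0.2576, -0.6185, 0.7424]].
0.8616 - 0.3589i + 0.3589k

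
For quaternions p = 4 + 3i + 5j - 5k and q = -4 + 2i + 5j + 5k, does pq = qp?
No: pq = -22 + 46i - 25j + 45k ≠ -22 - 54i + 25j + 35k = qp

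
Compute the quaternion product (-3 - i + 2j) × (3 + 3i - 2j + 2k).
-2 - 8i + 14j - 10k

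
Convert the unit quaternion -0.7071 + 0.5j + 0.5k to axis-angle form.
axis = (0, √2/2, √2/2), θ = 3π/2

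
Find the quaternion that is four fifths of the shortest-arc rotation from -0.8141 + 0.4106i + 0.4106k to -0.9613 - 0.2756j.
-0.9659 + 0.0884i - 0.2267j + 0.0884k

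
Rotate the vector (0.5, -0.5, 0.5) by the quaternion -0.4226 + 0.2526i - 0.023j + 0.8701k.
(-0.39, 0.034, 0.772)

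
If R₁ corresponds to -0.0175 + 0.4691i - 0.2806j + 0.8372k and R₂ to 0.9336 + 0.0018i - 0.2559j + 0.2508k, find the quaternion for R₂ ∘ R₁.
-0.299 + 0.2941i - 0.1413j + 0.8968k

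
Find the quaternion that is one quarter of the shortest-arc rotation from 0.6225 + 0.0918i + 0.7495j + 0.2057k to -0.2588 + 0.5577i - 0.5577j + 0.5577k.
0.5977 - 0.0966i + 0.7959j - 0.0019k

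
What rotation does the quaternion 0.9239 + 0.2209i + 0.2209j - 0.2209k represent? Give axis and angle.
axis = (√3/3, √3/3, -√3/3), θ = π/4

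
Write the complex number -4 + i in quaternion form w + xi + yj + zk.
-4 + i + 0j + 0k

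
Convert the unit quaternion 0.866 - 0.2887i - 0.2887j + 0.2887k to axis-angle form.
axis = (-√3/3, -√3/3, √3/3), θ = π/3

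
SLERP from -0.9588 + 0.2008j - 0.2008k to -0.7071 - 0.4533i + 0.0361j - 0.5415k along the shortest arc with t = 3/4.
-0.804 - 0.351i + 0.0817j - 0.473k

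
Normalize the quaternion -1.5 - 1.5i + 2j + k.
-0.4867 - 0.4867i + 0.6489j + 0.3244k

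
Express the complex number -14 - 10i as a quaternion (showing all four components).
-14 - 10i + 0j + 0k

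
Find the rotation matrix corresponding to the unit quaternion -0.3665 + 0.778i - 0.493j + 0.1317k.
[[0.4792, -0.6706, 0.5663], [-0.8636, -0.2453, 0.4404], [-0.1564, -0.7001, -0.6967]]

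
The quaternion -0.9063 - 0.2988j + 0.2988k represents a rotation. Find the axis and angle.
axis = (0, -√2/2, √2/2), θ = 310°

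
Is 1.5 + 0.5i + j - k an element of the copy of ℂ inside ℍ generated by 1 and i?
No. The quaternion 1.5 + 0.5i + j - k has j-coefficient y = 1 and k-coefficient z = -1, not both zero, so it does not lie in the complex subalgebra spanned by 1 and i.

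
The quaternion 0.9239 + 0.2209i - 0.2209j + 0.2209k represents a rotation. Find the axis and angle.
axis = (√3/3, -√3/3, √3/3), θ = π/4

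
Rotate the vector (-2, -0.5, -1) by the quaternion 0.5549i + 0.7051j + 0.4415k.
(-0.113, -2.185, -0.681)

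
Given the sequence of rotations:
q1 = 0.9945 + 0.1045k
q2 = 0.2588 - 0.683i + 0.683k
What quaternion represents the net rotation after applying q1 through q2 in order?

q2 · q1 = 0.186 - 0.6792i + 0.0714j + 0.7063k
0.186 - 0.6792i + 0.0714j + 0.7063k


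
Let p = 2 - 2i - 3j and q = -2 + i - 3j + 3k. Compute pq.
-11 - 3i + 6j + 15k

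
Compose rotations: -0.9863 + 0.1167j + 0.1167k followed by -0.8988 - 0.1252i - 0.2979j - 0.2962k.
0.9558 + 0.1233i + 0.2035j + 0.1726k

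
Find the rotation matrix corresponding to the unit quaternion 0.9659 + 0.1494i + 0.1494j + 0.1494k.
[[0.9107, -0.244, 0.3333], [0.3333, 0.9107, -0.244], [-0.244, 0.3333, 0.9107]]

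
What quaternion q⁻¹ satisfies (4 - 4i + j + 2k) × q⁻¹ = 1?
0.1081 + 0.1081i - 0.027j - 0.0541k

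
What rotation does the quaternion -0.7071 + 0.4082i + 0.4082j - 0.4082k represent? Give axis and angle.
axis = (√3/3, √3/3, -√3/3), θ = 3π/2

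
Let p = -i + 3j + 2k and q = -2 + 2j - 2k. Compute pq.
-2 - 8i - 8j - 6k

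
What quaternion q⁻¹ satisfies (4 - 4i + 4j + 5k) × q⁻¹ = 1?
0.0548 + 0.0548i - 0.0548j - 0.0685k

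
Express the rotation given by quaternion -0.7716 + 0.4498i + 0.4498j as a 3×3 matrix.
[[0.5954, 0.4046, -0.6941], [0.4046, 0.5954, 0.6941], [0.6941, -0.6941, 0.1907]]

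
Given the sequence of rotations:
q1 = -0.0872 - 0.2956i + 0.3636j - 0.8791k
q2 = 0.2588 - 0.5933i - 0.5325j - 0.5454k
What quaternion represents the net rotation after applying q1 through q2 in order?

q2 · q1 = -0.4838 + 0.6417i - 0.2198j - 0.5531k
-0.4838 + 0.6417i - 0.2198j - 0.5531k


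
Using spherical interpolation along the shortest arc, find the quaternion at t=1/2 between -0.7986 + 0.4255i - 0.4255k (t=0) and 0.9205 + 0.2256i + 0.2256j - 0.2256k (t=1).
-0.9786 + 0.1138i - 0.1284j - 0.1138k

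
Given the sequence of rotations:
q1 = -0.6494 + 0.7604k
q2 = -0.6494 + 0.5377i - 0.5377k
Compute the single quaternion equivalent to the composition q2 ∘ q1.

q2 · q1 = 0.8306 - 0.3492i - 0.4089j - 0.1446k
0.8306 - 0.3492i - 0.4089j - 0.1446k


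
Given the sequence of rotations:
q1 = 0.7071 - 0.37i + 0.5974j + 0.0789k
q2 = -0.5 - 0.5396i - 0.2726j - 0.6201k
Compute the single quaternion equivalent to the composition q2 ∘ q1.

q2 · q1 = -0.3414 + 0.1524i - 0.2194j - 0.9011k
-0.3414 + 0.1524i - 0.2194j - 0.9011k


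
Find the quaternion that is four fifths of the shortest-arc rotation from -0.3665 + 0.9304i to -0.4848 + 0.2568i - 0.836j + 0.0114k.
-0.5132 + 0.4551i - 0.7276j + 0.0099k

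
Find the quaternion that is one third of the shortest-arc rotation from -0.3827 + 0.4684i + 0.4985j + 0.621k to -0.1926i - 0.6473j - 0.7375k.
-0.2615 + 0.3869i + 0.5651j + 0.6801k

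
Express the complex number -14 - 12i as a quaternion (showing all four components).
-14 - 12i + 0j + 0k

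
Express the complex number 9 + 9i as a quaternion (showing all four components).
9 + 9i + 0j + 0k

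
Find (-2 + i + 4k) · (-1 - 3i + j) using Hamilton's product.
5 + i - 14j - 3k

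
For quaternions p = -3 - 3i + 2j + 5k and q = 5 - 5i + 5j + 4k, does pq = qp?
No: pq = -60 - 17i - 18j + 8k ≠ -60 + 17i + 8j + 18k = qp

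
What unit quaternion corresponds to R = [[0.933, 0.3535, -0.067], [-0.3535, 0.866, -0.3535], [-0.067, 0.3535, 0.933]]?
0.9659 + 0.183i - 0.183k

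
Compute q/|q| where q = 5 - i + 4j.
0.7715 - 0.1543i + 0.6172j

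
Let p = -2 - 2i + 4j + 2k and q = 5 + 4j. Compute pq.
-26 - 18i + 12j + 2k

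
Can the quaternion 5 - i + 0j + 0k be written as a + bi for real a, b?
Yes. The quaternion 5 - i has j- and k-coefficients y = z = 0, so it lies in the complex subalgebra spanned by 1 and i.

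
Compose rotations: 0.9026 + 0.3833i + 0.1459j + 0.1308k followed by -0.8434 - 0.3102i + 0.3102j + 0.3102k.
-0.7282 - 0.6079i + 0.3164j + 0.0055k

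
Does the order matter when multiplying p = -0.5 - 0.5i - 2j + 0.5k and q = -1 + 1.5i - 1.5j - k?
Yes: pq = -1.25 + 2.5i + 3j + 3.75k ≠ -1.25 - 3i + 2.5j - 3.75k = qp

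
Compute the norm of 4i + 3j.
5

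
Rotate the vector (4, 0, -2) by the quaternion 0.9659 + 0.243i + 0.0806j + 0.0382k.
(3.588, 1.378, -2.286)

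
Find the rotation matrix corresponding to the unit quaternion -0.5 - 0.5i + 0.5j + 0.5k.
[[0, 0, -1], [-1, 0, 0], [0, 1, 0]]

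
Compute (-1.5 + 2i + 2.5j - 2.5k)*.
-1.5 - 2i - 2.5j + 2.5k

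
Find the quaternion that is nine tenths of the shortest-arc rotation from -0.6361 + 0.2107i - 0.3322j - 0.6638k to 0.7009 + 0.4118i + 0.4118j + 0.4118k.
-0.7097 - 0.3536i - 0.4125j - 0.4484k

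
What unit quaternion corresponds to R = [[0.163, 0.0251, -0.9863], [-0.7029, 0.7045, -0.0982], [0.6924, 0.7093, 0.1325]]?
0.7071 + 0.2855i - 0.5935j - 0.2574k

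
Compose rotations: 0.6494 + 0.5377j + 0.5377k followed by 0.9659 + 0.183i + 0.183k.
0.5289 + 0.0204i + 0.421j + 0.7366k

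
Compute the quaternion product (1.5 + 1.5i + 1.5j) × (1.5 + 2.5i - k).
-1.5 + 4.5i + 3.75j - 5.25k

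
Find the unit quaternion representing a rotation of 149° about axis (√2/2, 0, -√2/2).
0.2672 + 0.6814i - 0.6814k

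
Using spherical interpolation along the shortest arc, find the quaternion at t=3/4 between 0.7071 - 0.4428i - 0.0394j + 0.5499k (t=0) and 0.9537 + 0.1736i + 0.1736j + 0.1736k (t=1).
0.9487 + 0.0138i + 0.1259j + 0.2898k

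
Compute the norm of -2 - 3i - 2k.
√17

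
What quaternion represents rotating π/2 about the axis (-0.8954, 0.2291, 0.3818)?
0.7071 - 0.6331i + 0.162j + 0.27k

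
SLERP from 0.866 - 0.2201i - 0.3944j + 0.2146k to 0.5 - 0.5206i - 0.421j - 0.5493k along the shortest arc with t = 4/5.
0.6225 - 0.4908i - 0.4469j - 0.4147k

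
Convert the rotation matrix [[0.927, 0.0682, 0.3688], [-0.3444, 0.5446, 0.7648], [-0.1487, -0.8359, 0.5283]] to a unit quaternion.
0.866 - 0.4621i + 0.1494j - 0.1191k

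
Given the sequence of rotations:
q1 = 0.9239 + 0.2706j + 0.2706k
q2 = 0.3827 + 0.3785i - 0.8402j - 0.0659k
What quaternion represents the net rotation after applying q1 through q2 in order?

q2 · q1 = 0.5988 + 0.1402i - 0.7751j + 0.1451k
0.5988 + 0.1402i - 0.7751j + 0.1451k


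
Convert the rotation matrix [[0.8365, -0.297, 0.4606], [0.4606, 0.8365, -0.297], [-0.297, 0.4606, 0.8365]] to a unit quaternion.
0.9367 + 0.2022i + 0.2022j + 0.2022k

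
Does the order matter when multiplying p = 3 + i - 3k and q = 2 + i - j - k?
Yes: pq = 2 + 2i - 5j - 10k ≠ 2 + 8i - j - 8k = qp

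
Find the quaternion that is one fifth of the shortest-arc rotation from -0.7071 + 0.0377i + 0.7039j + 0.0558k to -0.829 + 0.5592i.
-0.7871 + 0.1603i + 0.5938j + 0.0471k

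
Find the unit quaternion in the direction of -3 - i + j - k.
-0.866 - 0.2887i + 0.2887j - 0.2887k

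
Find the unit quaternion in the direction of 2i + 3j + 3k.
0.4264i + 0.6396j + 0.6396k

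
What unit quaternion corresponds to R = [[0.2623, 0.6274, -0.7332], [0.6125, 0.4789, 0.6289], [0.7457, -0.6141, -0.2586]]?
0.6088 - 0.5104i - 0.6073j - 0.0061k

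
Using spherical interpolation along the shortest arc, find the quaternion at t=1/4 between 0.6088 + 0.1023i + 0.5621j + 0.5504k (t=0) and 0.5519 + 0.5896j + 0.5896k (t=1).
0.5955 + 0.0768i + 0.5698j + 0.5611k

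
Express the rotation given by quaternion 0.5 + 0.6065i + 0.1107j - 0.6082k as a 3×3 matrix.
[[0.2357, 0.7425, -0.627], [-0.4739, -0.4755, -0.7412], [-0.8484, 0.4718, 0.2398]]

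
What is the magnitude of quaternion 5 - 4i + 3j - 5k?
√75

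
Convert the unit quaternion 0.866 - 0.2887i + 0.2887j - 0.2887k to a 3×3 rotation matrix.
[[0.6666, 0.3333, 0.6667], [-0.6667, 0.6666, 0.3333], [-0.3333, -0.6667, 0.6666]]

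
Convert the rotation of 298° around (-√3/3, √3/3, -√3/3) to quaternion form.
-0.8572 - 0.2974i + 0.2974j - 0.2974k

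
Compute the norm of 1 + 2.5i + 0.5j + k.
2.915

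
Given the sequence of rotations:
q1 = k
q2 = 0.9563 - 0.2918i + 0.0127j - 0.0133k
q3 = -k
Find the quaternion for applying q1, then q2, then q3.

q2 · q1 = 0.0133 + 0.0127i + 0.2918j + 0.9563k
q3 · q2 · q1 = 0.9563 + 0.2918i - 0.0127j - 0.0133k
0.9563 + 0.2918i - 0.0127j - 0.0133k


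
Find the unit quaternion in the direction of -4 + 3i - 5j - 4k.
-0.4924 + 0.3693i - 0.6155j - 0.4924k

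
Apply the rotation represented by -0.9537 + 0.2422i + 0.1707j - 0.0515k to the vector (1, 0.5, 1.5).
(0.403, 1.286, 1.297)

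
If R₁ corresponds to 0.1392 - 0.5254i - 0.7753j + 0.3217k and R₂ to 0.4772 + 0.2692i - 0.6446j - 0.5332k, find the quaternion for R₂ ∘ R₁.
-0.1204 - 0.834i - 0.2662j - 0.4681k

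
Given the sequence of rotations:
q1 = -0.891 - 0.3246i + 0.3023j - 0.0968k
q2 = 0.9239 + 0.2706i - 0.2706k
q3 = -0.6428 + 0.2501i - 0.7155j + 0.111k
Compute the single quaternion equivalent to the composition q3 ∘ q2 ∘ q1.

q2 · q1 = -0.7616 - 0.4592i + 0.3933j + 0.2335k
q3 · q2 · q1 = 0.8599 - 0.106i + 0.1827j - 0.4648k
0.8599 - 0.106i + 0.1827j - 0.4648k


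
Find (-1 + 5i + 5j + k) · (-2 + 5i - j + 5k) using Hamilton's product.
-23 + 11i - 29j - 37k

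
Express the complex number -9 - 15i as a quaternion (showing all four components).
-9 - 15i + 0j + 0k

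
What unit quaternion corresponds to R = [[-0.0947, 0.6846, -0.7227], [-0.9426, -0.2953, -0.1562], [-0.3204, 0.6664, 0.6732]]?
0.5664 + 0.3631i - 0.1776j - 0.7182k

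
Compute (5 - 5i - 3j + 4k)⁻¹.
0.0667 + 0.0667i + 0.04j - 0.0533k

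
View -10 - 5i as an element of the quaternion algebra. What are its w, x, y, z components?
-10 - 5i + 0j + 0k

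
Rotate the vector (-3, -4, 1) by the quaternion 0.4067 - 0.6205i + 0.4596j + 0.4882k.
(3.335, 2.46, 2.97)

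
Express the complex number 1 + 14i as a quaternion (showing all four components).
1 + 14i + 0j + 0k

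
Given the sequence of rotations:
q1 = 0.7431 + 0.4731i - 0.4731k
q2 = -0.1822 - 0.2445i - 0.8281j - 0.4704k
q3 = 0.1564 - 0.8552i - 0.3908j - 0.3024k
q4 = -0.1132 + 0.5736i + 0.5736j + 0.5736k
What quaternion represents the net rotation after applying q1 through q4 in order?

q2 · q1 = -0.2423 + 0.1239i - 0.9536j + 0.1284k
q3 · q2 · q1 = -0.2658 - 0.112i + 0.0179j + 0.9573k
q4 · q3 · q2 · q1 = -0.465 + 0.3991i - 0.7678j - 0.1863k
-0.465 + 0.3991i - 0.7678j - 0.1863k


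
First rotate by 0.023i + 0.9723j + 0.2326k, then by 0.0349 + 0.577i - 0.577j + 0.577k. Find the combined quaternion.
0.4135 - 0.6944i - 0.087j + 0.5824k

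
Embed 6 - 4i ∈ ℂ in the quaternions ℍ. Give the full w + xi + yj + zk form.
6 - 4i + 0j + 0k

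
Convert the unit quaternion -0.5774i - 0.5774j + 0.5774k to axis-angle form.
axis = (-√3/3, -√3/3, √3/3), θ = π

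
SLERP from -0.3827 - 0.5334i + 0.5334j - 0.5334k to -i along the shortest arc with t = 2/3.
-0.1492 - 0.9441i + 0.208j - 0.208k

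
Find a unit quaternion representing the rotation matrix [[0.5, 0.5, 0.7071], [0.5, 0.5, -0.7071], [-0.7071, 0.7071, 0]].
0.7071 + 0.5i + 0.5j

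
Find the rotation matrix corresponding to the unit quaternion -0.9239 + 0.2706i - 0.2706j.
[[0.8536, -0.1464, 0.5], [-0.1464, 0.8536, 0.5], [-0.5, -0.5, 0.7071]]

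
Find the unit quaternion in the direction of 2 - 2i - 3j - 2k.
0.4364 - 0.4364i - 0.6547j - 0.4364k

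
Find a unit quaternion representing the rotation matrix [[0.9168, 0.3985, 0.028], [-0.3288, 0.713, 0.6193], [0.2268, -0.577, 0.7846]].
0.9239 - 0.3237i - 0.0538j - 0.1968k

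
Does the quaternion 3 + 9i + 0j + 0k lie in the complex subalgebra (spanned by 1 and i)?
Yes. The quaternion 3 + 9i has j- and k-coefficients y = z = 0, so it lies in the complex subalgebra spanned by 1 and i.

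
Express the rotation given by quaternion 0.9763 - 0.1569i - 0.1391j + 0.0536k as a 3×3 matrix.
[[0.9556, -0.061, -0.2884], [0.1483, 0.945, 0.2915], [0.2548, -0.3213, 0.9121]]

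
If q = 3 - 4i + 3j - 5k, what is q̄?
3 + 4i - 3j + 5k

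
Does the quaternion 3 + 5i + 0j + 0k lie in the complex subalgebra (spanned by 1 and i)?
Yes. The quaternion 3 + 5i has j- and k-coefficients y = z = 0, so it lies in the complex subalgebra spanned by 1 and i.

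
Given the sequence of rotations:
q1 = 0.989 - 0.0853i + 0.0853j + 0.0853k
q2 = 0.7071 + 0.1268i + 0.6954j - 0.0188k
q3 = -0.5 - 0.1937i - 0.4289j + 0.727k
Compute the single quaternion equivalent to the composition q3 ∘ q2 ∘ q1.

q2 · q1 = 0.6524 + 0.126i + 0.7389j + 0.1119k
q3 · q2 · q1 = -0.0662 - 0.7745i - 0.536j + 0.3293k
-0.0662 - 0.7745i - 0.536j + 0.3293k


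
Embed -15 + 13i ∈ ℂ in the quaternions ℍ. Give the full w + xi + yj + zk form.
-15 + 13i + 0j + 0k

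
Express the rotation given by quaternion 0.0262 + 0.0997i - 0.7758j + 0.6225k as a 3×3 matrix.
[[-0.9787, -0.1873, 0.0835], [-0.1221, 0.2051, -0.9711], [0.1648, -0.9606, -0.2236]]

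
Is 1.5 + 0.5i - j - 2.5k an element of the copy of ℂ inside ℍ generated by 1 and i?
No. The quaternion 1.5 + 0.5i - j - 2.5k has j-coefficient y = -1 and k-coefficient z = -2.5, not both zero, so it does not lie in the complex subalgebra spanned by 1 and i.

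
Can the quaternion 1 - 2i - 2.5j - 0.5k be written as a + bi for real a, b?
No. The quaternion 1 - 2i - 2.5j - 0.5k has j-coefficient y = -2.5 and k-coefficient z = -0.5, not both zero, so it does not lie in the complex subalgebra spanned by 1 and i.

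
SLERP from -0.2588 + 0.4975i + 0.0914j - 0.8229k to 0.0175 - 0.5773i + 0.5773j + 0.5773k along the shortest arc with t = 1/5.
-0.2188 + 0.5405i - 0.0515j - 0.8108k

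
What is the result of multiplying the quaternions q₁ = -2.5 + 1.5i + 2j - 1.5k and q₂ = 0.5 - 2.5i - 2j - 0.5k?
5.75 + 3i + 10.5j + 2.5k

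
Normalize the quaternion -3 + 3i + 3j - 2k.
-0.5388 + 0.5388i + 0.5388j - 0.3592k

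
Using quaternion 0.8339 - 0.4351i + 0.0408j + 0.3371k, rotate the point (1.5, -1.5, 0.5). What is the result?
(1.938, 0.575, 0.814)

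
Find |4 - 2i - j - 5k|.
√46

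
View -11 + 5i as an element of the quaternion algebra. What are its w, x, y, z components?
-11 + 5i + 0j + 0k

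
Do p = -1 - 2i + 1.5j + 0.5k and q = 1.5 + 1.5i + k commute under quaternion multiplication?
No: pq = 1 - 3i + 5j - 2.5k ≠ 1 - 6i - 0.5j + 2k = qp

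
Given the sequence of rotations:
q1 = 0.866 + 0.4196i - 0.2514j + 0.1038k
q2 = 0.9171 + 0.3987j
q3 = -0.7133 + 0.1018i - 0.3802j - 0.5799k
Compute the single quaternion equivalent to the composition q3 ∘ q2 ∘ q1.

q2 · q1 = 0.8944 + 0.4262i + 0.1147j - 0.0721k
q3 · q2 · q1 = -0.6796 - 0.119i - 0.6617j - 0.2935k
-0.6796 - 0.119i - 0.6617j - 0.2935k


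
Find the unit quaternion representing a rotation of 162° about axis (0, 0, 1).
0.1564 + 0.9877k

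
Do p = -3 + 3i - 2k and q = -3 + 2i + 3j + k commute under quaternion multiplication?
No: pq = 5 - 9i - 16j + 12k ≠ 5 - 21i - 2j - 6k = qp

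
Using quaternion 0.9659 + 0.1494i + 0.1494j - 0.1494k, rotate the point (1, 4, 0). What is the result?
(2.244, 3.399, 0.643)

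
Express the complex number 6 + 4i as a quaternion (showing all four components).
6 + 4i + 0j + 0k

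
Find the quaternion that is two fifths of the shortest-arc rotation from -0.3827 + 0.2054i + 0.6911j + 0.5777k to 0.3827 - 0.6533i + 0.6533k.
-0.0836 - 0.2053i + 0.5371j + 0.8139k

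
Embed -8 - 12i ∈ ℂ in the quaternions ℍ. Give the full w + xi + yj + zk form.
-8 - 12i + 0j + 0k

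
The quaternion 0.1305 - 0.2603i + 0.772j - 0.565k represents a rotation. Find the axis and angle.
axis = (-0.2625, 0.7787, -0.5699), θ = 165°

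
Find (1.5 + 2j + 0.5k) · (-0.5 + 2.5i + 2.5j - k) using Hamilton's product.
-5.25 + 0.5i + 4j - 6.75k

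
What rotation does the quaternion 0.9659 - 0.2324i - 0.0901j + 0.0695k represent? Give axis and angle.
axis = (-0.8981, -0.3482, 0.2686), θ = π/6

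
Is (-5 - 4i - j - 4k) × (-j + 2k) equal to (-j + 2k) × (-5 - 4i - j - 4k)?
No: pq = 7 - 6i + 13j - 6k ≠ 7 + 6i - 3j - 14k = qp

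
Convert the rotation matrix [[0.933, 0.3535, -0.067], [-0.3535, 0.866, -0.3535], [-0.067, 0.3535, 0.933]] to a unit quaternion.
0.9659 + 0.183i - 0.183k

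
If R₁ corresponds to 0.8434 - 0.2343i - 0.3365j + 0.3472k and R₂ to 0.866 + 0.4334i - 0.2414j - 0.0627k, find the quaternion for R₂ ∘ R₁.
0.7725 + 0.0577i - 0.6308j + 0.0454k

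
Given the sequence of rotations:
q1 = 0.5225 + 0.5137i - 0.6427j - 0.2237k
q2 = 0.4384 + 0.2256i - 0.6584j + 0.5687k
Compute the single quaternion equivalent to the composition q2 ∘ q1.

q2 · q1 = -0.1828 + 0.8559i - 0.2832j + 0.3923k
-0.1828 + 0.8559i - 0.2832j + 0.3923k


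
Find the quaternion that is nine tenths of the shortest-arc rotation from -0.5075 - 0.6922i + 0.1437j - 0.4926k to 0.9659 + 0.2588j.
-0.9687 - 0.0853i - 0.2251j - 0.0607k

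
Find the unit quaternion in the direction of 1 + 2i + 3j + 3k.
0.2085 + 0.417i + 0.6255j + 0.6255k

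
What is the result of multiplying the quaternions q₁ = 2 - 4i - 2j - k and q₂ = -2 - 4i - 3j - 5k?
-31 + 7i - 18j - 4k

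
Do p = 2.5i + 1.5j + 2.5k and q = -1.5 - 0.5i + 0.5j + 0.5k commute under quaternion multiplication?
No: pq = -0.75 - 4.25i - 4.75j - 1.75k ≠ -0.75 - 3.25i + 0.25j - 5.75k = qp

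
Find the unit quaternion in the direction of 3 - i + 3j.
0.6882 - 0.2294i + 0.6882j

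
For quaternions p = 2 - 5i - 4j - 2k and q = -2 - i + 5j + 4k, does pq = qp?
No: pq = 19 + 2i + 40j - 17k ≠ 19 + 14i - 4j + 41k = qp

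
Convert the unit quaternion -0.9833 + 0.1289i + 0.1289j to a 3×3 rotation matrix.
[[0.9668, 0.0332, -0.2535], [0.0332, 0.9668, 0.2535], [0.2535, -0.2535, 0.9335]]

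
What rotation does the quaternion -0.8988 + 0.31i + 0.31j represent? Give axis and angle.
axis = (√2/2, √2/2, 0), θ = 308°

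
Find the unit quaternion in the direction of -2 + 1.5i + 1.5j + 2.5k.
-0.5208 + 0.3906i + 0.3906j + 0.6509k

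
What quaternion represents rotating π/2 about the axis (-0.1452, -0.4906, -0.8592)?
0.7071 - 0.1027i - 0.3469j - 0.6075k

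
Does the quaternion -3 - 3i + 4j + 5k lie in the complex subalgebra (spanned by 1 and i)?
No. The quaternion -3 - 3i + 4j + 5k has j-coefficient y = 4 and k-coefficient z = 5, not both zero, so it does not lie in the complex subalgebra spanned by 1 and i.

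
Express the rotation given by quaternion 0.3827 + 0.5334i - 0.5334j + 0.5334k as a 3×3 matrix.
[[-0.1381, -0.9773, 0.1608], [-0.1608, -0.1381, -0.9773], [0.9773, -0.1608, -0.1381]]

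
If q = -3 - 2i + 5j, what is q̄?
-3 + 2i - 5j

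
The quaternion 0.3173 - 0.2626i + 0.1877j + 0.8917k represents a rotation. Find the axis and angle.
axis = (-0.2769, 0.1979, 0.9403), θ = 143°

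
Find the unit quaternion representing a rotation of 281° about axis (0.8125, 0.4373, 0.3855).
-0.7716 + 0.5168i + 0.2782j + 0.2452k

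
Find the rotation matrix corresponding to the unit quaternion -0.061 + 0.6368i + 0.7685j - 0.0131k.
[[-0.1815, 0.9772, -0.1104], [0.9804, 0.1886, 0.0576], [0.0771, -0.0978, -0.9922]]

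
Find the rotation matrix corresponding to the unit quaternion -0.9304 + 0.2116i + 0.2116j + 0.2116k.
[[0.8209, 0.4833, -0.3042], [-0.3042, 0.8209, 0.4833], [0.4833, -0.3042, 0.8209]]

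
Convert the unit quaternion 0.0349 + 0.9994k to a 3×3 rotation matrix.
[[-0.9976, -0.0698, 0], [0.0698, -0.9976, 0], [0, 0, 1]]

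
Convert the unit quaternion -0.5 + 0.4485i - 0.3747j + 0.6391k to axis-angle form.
axis = (0.5179, -0.4327, 0.738), θ = 4π/3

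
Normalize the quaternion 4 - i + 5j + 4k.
0.5252 - 0.1313i + 0.6565j + 0.5252k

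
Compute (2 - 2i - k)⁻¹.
0.2222 + 0.2222i + 0.1111k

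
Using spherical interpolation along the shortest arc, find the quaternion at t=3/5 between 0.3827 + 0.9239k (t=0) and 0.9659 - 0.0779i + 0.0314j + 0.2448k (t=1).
0.812 - 0.0515i + 0.0208j + 0.581k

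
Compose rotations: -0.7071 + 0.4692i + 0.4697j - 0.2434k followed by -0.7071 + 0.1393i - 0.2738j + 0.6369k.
0.7183 - 0.6628i + 0.1942j - 0.0843k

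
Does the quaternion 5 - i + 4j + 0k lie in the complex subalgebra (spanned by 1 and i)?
No. The quaternion 5 - i + 4j has j-coefficient y = 4 and k-coefficient z = 0, not both zero, so it does not lie in the complex subalgebra spanned by 1 and i.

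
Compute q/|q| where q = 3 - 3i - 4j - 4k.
0.4243 - 0.4243i - 0.5657j - 0.5657k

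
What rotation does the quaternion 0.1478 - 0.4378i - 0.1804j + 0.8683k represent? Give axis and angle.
axis = (-0.4427, -0.1824, 0.8779), θ = 163°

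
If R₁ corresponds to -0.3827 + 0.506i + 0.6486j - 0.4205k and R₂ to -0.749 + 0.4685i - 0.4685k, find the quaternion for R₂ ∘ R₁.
-0.1474 - 0.2544i - 0.5259j + 0.7981k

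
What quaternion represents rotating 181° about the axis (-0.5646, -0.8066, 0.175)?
-0.0087 - 0.5646i - 0.8066j + 0.175k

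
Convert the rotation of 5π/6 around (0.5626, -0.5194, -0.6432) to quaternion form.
0.2588 + 0.5434i - 0.5017j - 0.6213k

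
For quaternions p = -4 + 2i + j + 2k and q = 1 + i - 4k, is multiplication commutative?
No: pq = 2 - 6i + 11j + 17k ≠ 2 + 2i - 9j + 19k = qp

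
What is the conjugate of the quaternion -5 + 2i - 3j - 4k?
-5 - 2i + 3j + 4k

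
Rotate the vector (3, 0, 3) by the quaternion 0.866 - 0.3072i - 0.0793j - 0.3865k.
(2.366, -0.082, 3.52)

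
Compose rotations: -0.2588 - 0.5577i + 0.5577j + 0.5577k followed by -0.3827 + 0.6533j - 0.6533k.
0.099 + 0.9421i - 0.0182j + 0.32k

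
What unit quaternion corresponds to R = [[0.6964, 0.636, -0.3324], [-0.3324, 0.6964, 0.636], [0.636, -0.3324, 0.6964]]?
0.8788 - 0.2755i - 0.2755j - 0.2755k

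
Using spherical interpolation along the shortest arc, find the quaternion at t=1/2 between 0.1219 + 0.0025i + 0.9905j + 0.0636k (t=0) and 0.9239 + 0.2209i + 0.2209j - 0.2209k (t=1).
0.6442 + 0.1376i + 0.7462j - 0.0969k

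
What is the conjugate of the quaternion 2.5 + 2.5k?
2.5 - 2.5k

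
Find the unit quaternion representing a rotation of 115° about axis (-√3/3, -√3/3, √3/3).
0.5373 - 0.4869i - 0.4869j + 0.4869k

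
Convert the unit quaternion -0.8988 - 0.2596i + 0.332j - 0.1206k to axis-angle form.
axis = (-0.5922, 0.7574, -0.2751), θ = 308°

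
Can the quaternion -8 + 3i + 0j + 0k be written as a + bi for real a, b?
Yes. The quaternion -8 + 3i has j- and k-coefficients y = z = 0, so it lies in the complex subalgebra spanned by 1 and i.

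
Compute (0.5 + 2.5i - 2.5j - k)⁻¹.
0.0364 - 0.1818i + 0.1818j + 0.0727k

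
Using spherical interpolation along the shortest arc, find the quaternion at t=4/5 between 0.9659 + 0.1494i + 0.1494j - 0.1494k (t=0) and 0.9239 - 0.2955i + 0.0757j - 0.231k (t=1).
0.9489 - 0.2086i + 0.0923j - 0.2182k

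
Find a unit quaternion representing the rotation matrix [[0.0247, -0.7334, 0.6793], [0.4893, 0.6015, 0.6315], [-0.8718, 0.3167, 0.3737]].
0.7071 - 0.1113i + 0.5484j + 0.4323k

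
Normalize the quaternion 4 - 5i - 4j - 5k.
0.4417 - 0.5522i - 0.4417j - 0.5522k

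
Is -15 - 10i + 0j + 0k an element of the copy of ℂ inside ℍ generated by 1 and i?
Yes. The quaternion -15 - 10i has j- and k-coefficients y = z = 0, so it lies in the complex subalgebra spanned by 1 and i.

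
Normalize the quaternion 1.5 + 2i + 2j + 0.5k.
0.4629 + 0.6172i + 0.6172j + 0.1543k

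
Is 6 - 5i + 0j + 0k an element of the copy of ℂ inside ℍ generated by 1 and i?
Yes. The quaternion 6 - 5i has j- and k-coefficients y = z = 0, so it lies in the complex subalgebra spanned by 1 and i.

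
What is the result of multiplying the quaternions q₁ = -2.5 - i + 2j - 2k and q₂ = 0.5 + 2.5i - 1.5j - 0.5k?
3.25 - 10.75i - 0.75j - 3.25k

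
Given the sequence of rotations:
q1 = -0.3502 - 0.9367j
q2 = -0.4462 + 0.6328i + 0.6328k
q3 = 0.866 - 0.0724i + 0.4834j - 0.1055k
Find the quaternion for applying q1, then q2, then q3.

q2 · q1 = 0.1563 + 0.3711i + 0.418j - 0.8144k
q3 · q2 · q1 = -0.1258 - 0.0395i + 0.3394j - 0.9314k
-0.1258 - 0.0395i + 0.3394j - 0.9314k


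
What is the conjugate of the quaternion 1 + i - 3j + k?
1 - i + 3j - k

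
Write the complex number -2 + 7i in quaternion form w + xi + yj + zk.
-2 + 7i + 0j + 0k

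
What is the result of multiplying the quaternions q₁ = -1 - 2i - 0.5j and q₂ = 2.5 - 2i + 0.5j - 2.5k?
-6.25 - 1.75i - 6.75j + 0.5k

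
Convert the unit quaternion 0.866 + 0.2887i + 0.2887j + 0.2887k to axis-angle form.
axis = (√3/3, √3/3, √3/3), θ = π/3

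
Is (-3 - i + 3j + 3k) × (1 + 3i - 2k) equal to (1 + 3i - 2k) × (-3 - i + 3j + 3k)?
No: pq = 6 - 16i + 10j ≠ 6 - 4i - 4j + 18k = qp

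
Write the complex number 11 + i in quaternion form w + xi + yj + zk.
11 + i + 0j + 0k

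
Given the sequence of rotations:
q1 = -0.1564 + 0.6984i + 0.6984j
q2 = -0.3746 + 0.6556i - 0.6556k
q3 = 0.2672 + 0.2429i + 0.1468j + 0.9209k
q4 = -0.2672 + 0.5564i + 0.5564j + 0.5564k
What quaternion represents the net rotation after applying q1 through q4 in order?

q2 · q1 = -0.3993 + 0.0937i - 0.7195j + 0.5604k
q3 · q2 · q1 = -0.5399 + 0.6729i - 0.3007j - 0.4065k
q4 · q3 · q2 · q1 = 0.1633 - 0.5391i + 0.3805j - 0.7335k
0.1633 - 0.5391i + 0.3805j - 0.7335k


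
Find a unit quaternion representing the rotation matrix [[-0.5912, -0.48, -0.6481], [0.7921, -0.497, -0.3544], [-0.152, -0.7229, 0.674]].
0.3827 - 0.2407i - 0.3241j + 0.831k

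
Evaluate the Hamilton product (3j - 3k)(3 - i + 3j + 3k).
18i + 12j - 6k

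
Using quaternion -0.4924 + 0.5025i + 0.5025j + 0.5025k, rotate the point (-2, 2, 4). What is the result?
(2.06, 3.959, -2.02)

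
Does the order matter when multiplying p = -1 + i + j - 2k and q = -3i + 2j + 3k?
Yes: pq = 7 + 10i + j + 2k ≠ 7 - 4i - 5j - 8k = qp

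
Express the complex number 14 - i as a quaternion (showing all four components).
14 - i + 0j + 0k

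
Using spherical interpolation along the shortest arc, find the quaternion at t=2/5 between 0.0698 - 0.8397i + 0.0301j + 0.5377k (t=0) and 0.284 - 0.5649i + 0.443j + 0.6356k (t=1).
0.162 - 0.7571i + 0.2038j + 0.5992k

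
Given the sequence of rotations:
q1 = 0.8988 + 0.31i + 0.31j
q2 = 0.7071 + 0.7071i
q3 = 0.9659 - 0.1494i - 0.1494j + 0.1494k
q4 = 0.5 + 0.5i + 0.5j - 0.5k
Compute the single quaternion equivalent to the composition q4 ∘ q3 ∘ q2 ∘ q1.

q2 · q1 = 0.4163 + 0.8547i + 0.2192j + 0.2192k
q3 · q2 · q1 = 0.5298 + 0.6979i + 0.31j + 0.3689k
q4 · q3 · q2 · q1 = -0.0546 + 0.9533i - 0.1135j - 0.2744k
-0.0546 + 0.9533i - 0.1135j - 0.2744k


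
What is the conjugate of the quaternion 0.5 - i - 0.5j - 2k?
0.5 + i + 0.5j + 2k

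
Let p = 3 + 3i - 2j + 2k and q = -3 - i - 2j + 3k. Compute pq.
-16 - 14i - 11j - 5k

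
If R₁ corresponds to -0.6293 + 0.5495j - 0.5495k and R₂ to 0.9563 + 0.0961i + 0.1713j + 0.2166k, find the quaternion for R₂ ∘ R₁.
-0.5769 - 0.2736i + 0.4705j - 0.609k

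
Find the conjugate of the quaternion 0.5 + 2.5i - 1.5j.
0.5 - 2.5i + 1.5j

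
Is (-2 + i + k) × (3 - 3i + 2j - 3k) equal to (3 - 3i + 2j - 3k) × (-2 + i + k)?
No: pq = 7i - 4j + 11k ≠ 11i - 4j + 7k = qp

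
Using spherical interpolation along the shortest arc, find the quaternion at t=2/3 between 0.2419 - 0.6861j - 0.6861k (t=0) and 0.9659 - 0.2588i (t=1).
0.879 - 0.2068i - 0.3037j - 0.3037k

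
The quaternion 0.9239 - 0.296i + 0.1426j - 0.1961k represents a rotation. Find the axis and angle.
axis = (-0.7736, 0.3727, -0.5125), θ = π/4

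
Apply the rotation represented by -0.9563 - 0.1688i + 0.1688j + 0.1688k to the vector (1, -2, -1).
(0.734, -1.886, -1.38)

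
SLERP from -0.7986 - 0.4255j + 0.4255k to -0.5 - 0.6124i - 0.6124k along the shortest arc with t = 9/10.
-0.5999 - 0.5939i - 0.0613j - 0.5326k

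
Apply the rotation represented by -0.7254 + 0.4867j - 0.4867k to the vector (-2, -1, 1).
(-0.105, -2.412, -0.412)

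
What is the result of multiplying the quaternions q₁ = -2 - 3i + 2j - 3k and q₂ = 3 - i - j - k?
-10 - 12i + 8j - 2k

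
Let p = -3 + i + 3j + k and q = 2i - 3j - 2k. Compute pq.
9 - 9i + 13j - 3k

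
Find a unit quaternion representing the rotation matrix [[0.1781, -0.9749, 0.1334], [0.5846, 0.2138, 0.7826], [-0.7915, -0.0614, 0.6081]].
0.7071 - 0.2984i + 0.327j + 0.5514k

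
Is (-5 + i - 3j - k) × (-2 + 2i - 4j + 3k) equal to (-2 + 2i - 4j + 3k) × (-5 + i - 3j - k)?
No: pq = -1 - 25i + 21j - 11k ≠ -1 + i + 31j - 15k = qp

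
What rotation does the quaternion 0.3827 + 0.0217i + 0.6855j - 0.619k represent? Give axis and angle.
axis = (0.0235, 0.742, -0.67), θ = 3π/4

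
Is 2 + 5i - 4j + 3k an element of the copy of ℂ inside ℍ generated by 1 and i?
No. The quaternion 2 + 5i - 4j + 3k has j-coefficient y = -4 and k-coefficient z = 3, not both zero, so it does not lie in the complex subalgebra spanned by 1 and i.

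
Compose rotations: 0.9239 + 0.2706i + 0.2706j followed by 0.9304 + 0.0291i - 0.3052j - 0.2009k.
0.9343 + 0.333i - 0.0846j - 0.0951k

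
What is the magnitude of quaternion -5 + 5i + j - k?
√52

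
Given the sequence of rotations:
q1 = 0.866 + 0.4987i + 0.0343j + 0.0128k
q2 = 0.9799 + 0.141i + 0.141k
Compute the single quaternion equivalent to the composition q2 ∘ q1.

q2 · q1 = 0.7765 + 0.6059i + 0.1021j + 0.1395k
0.7765 + 0.6059i + 0.1021j + 0.1395k


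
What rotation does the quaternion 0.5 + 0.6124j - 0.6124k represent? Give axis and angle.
axis = (0, √2/2, -√2/2), θ = 2π/3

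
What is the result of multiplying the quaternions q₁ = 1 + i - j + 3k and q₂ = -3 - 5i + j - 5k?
18 - 6i - 6j - 18k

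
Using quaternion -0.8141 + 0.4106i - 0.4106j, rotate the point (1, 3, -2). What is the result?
(-1.686, 0.314, -3.325)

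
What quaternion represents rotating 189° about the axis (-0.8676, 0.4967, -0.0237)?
-0.0785 - 0.8649i + 0.4952j - 0.0236k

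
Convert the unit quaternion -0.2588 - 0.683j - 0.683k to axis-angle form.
axis = (0, -√2/2, -√2/2), θ = 7π/6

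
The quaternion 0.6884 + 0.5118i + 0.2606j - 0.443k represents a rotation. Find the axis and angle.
axis = (0.7056, 0.3593, -0.6108), θ = 93°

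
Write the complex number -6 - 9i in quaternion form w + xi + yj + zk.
-6 - 9i + 0j + 0k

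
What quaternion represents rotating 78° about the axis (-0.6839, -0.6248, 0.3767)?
0.7771 - 0.4304i - 0.3932j + 0.2371k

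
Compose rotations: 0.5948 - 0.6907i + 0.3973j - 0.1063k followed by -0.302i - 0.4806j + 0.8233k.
0.0699 - 0.4556i - 0.8866j + 0.0378k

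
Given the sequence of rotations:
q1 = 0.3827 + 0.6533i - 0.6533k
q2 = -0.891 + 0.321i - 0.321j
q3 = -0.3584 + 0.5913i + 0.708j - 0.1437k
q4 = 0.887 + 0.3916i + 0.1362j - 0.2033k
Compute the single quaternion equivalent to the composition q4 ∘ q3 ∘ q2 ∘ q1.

q2 · q1 = -0.5507 - 0.2495i + 0.0869j + 0.7918k
q3 · q2 · q1 = 0.3972 + 0.3369i - 0.8534j + 0.0234k
q4 · q3 · q2 · q1 = 0.3414 + 0.2841i - 0.7805j - 0.4401k
0.3414 + 0.2841i - 0.7805j - 0.4401k


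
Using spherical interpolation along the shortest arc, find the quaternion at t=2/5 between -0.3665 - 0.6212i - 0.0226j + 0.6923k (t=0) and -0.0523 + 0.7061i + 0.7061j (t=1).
-0.2283 - 0.7695i - 0.3555j + 0.4789k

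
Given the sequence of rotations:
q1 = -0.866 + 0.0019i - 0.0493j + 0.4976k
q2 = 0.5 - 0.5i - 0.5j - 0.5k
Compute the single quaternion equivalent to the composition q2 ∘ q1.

q2 · q1 = -0.2079 + 0.1605i + 0.6562j + 0.7074k
-0.2079 + 0.1605i + 0.6562j + 0.7074k


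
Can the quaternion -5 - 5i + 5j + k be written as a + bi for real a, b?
No. The quaternion -5 - 5i + 5j + k has j-coefficient y = 5 and k-coefficient z = 1, not both zero, so it does not lie in the complex subalgebra spanned by 1 and i.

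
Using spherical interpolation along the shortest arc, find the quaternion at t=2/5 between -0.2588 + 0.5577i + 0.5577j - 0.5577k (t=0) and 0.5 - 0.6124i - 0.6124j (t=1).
-0.3733 + 0.6078i + 0.6078j - 0.349k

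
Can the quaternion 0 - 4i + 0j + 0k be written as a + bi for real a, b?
Yes. The quaternion -4i has j- and k-coefficients y = z = 0, so it lies in the complex subalgebra spanned by 1 and i.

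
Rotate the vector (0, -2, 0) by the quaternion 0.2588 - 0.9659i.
(0, 1.732, 1)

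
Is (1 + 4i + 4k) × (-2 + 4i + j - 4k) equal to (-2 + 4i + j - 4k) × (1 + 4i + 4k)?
No: pq = -2 - 8i + 33j - 8k ≠ -2 - 31j - 16k = qp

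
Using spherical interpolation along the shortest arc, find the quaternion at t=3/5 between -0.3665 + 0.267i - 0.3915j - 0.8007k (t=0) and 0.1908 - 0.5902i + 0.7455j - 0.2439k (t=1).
-0.3211 + 0.5571i - 0.731j - 0.2283k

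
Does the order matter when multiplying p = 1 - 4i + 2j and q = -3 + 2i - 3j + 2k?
Yes: pq = 11 + 18i - j + 10k ≠ 11 + 10i - 17j - 6k = qp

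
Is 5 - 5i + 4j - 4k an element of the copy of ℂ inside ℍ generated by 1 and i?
No. The quaternion 5 - 5i + 4j - 4k has j-coefficient y = 4 and k-coefficient z = -4, not both zero, so it does not lie in the complex subalgebra spanned by 1 and i.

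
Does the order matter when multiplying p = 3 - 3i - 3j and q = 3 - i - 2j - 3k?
Yes: pq = -3i - 24j - 6k ≠ -21i - 6j - 12k = qp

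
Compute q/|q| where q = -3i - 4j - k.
-0.5883i - 0.7845j - 0.1961k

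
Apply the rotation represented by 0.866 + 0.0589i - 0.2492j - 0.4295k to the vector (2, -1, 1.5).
(-0.424, -2.003, 1.749)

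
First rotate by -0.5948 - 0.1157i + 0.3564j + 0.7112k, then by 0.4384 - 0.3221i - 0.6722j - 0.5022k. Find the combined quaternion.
0.2987 - 0.1582i + 0.8433j + 0.4179k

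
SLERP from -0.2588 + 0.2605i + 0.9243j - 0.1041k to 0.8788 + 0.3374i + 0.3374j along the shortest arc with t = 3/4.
0.6831 + 0.3873i + 0.618j - 0.0362k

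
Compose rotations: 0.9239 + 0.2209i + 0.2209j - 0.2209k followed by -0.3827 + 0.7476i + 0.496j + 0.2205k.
-0.5796 + 0.4479i + 0.5876j + 0.3438k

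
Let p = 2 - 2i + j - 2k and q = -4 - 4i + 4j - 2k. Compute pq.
-24 + 6i + 8j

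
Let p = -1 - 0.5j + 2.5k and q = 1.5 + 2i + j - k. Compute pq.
1.5 - 4i + 3.25j + 5.75k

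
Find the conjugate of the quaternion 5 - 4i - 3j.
5 + 4i + 3j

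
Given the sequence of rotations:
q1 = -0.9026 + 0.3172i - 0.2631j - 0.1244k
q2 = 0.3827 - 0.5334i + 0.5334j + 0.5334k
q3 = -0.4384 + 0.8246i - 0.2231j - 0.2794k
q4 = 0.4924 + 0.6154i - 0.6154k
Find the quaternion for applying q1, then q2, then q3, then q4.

q2 · q1 = 0.0305 + 0.6768i - 0.4793j - 0.5579k
q3 · q2 · q1 = -0.8343 - 0.281i + 0.4743j - 0.0082k
q4 · q3 · q2 · q1 = -0.2429 - 0.3599i + 0.4115j + 0.8013k
-0.2429 - 0.3599i + 0.4115j + 0.8013k


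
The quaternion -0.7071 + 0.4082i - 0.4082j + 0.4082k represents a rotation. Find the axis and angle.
axis = (√3/3, -√3/3, √3/3), θ = 3π/2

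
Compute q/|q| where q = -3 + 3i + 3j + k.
-0.5669 + 0.5669i + 0.5669j + 0.189k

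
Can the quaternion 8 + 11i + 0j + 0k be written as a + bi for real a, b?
Yes. The quaternion 8 + 11i has j- and k-coefficients y = z = 0, so it lies in the complex subalgebra spanned by 1 and i.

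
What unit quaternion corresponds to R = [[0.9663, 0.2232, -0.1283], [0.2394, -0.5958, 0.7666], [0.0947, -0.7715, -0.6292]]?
-0.4305 + 0.8932i + 0.1295j - 0.0094k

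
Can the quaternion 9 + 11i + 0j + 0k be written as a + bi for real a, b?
Yes. The quaternion 9 + 11i has j- and k-coefficients y = z = 0, so it lies in the complex subalgebra spanned by 1 and i.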